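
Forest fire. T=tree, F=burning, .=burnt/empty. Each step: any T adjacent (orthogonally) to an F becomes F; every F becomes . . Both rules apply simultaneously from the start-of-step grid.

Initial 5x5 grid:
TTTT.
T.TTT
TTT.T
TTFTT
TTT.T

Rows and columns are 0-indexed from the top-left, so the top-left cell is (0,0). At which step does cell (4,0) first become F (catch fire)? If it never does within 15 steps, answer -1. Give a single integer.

Step 1: cell (4,0)='T' (+4 fires, +1 burnt)
Step 2: cell (4,0)='T' (+5 fires, +4 burnt)
Step 3: cell (4,0)='F' (+6 fires, +5 burnt)
  -> target ignites at step 3
Step 4: cell (4,0)='.' (+4 fires, +6 burnt)
Step 5: cell (4,0)='.' (+1 fires, +4 burnt)
Step 6: cell (4,0)='.' (+0 fires, +1 burnt)
  fire out at step 6

3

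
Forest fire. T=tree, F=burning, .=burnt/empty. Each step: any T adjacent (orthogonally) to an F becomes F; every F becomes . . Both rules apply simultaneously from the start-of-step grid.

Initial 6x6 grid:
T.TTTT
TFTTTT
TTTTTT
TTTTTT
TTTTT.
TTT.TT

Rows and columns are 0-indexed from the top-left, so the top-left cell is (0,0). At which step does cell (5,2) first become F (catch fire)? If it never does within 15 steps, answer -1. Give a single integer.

Step 1: cell (5,2)='T' (+3 fires, +1 burnt)
Step 2: cell (5,2)='T' (+6 fires, +3 burnt)
Step 3: cell (5,2)='T' (+6 fires, +6 burnt)
Step 4: cell (5,2)='T' (+7 fires, +6 burnt)
Step 5: cell (5,2)='F' (+6 fires, +7 burnt)
  -> target ignites at step 5
Step 6: cell (5,2)='.' (+2 fires, +6 burnt)
Step 7: cell (5,2)='.' (+1 fires, +2 burnt)
Step 8: cell (5,2)='.' (+1 fires, +1 burnt)
Step 9: cell (5,2)='.' (+0 fires, +1 burnt)
  fire out at step 9

5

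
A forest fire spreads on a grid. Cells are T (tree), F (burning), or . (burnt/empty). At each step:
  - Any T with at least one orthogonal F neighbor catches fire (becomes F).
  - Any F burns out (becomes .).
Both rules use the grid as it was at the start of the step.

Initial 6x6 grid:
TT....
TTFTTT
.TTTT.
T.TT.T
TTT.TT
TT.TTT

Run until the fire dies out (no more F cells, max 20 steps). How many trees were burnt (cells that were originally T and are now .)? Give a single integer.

Answer: 19

Derivation:
Step 1: +3 fires, +1 burnt (F count now 3)
Step 2: +6 fires, +3 burnt (F count now 6)
Step 3: +5 fires, +6 burnt (F count now 5)
Step 4: +1 fires, +5 burnt (F count now 1)
Step 5: +2 fires, +1 burnt (F count now 2)
Step 6: +2 fires, +2 burnt (F count now 2)
Step 7: +0 fires, +2 burnt (F count now 0)
Fire out after step 7
Initially T: 25, now '.': 30
Total burnt (originally-T cells now '.'): 19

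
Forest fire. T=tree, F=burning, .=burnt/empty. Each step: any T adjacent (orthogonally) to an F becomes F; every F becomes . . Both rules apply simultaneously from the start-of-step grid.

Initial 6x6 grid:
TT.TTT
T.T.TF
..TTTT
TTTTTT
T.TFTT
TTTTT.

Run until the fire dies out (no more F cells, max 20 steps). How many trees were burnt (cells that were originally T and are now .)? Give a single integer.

Answer: 24

Derivation:
Step 1: +7 fires, +2 burnt (F count now 7)
Step 2: +9 fires, +7 burnt (F count now 9)
Step 3: +4 fires, +9 burnt (F count now 4)
Step 4: +3 fires, +4 burnt (F count now 3)
Step 5: +1 fires, +3 burnt (F count now 1)
Step 6: +0 fires, +1 burnt (F count now 0)
Fire out after step 6
Initially T: 27, now '.': 33
Total burnt (originally-T cells now '.'): 24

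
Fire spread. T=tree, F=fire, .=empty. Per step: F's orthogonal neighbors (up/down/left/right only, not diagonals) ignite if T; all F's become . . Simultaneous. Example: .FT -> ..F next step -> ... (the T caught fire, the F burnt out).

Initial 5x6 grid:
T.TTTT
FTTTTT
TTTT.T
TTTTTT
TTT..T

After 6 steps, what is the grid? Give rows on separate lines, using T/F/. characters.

Step 1: 3 trees catch fire, 1 burn out
  F.TTTT
  .FTTTT
  FTTT.T
  TTTTTT
  TTT..T
Step 2: 3 trees catch fire, 3 burn out
  ..TTTT
  ..FTTT
  .FTT.T
  FTTTTT
  TTT..T
Step 3: 5 trees catch fire, 3 burn out
  ..FTTT
  ...FTT
  ..FT.T
  .FTTTT
  FTT..T
Step 4: 5 trees catch fire, 5 burn out
  ...FTT
  ....FT
  ...F.T
  ..FTTT
  .FT..T
Step 5: 4 trees catch fire, 5 burn out
  ....FT
  .....F
  .....T
  ...FTT
  ..F..T
Step 6: 3 trees catch fire, 4 burn out
  .....F
  ......
  .....F
  ....FT
  .....T

.....F
......
.....F
....FT
.....T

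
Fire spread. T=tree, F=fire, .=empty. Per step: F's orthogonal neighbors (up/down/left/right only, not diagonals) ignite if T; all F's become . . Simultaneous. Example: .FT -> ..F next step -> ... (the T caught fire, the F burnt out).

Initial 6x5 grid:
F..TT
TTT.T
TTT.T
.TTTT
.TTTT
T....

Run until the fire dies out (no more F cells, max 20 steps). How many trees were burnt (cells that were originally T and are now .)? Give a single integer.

Step 1: +1 fires, +1 burnt (F count now 1)
Step 2: +2 fires, +1 burnt (F count now 2)
Step 3: +2 fires, +2 burnt (F count now 2)
Step 4: +2 fires, +2 burnt (F count now 2)
Step 5: +2 fires, +2 burnt (F count now 2)
Step 6: +2 fires, +2 burnt (F count now 2)
Step 7: +2 fires, +2 burnt (F count now 2)
Step 8: +2 fires, +2 burnt (F count now 2)
Step 9: +1 fires, +2 burnt (F count now 1)
Step 10: +1 fires, +1 burnt (F count now 1)
Step 11: +1 fires, +1 burnt (F count now 1)
Step 12: +0 fires, +1 burnt (F count now 0)
Fire out after step 12
Initially T: 19, now '.': 29
Total burnt (originally-T cells now '.'): 18

Answer: 18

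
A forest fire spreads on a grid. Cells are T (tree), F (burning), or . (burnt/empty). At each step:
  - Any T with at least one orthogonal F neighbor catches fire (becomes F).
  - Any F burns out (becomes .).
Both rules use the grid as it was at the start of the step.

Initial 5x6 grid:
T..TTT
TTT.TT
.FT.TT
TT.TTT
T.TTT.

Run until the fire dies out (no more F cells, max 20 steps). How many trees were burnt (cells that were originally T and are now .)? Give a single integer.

Answer: 8

Derivation:
Step 1: +3 fires, +1 burnt (F count now 3)
Step 2: +3 fires, +3 burnt (F count now 3)
Step 3: +2 fires, +3 burnt (F count now 2)
Step 4: +0 fires, +2 burnt (F count now 0)
Fire out after step 4
Initially T: 21, now '.': 17
Total burnt (originally-T cells now '.'): 8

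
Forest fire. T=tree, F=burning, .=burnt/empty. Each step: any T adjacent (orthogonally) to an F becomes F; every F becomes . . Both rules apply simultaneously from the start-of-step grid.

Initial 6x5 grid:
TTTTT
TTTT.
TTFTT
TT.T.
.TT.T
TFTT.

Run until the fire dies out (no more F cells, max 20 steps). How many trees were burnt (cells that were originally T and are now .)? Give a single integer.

Answer: 21

Derivation:
Step 1: +6 fires, +2 burnt (F count now 6)
Step 2: +9 fires, +6 burnt (F count now 9)
Step 3: +4 fires, +9 burnt (F count now 4)
Step 4: +2 fires, +4 burnt (F count now 2)
Step 5: +0 fires, +2 burnt (F count now 0)
Fire out after step 5
Initially T: 22, now '.': 29
Total burnt (originally-T cells now '.'): 21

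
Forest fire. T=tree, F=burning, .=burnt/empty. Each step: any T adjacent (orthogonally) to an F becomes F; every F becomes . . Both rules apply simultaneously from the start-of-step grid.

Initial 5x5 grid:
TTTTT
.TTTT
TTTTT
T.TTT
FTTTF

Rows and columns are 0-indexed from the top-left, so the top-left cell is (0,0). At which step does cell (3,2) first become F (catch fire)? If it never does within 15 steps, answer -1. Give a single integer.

Step 1: cell (3,2)='T' (+4 fires, +2 burnt)
Step 2: cell (3,2)='T' (+4 fires, +4 burnt)
Step 3: cell (3,2)='F' (+4 fires, +4 burnt)
  -> target ignites at step 3
Step 4: cell (3,2)='.' (+4 fires, +4 burnt)
Step 5: cell (3,2)='.' (+3 fires, +4 burnt)
Step 6: cell (3,2)='.' (+2 fires, +3 burnt)
Step 7: cell (3,2)='.' (+0 fires, +2 burnt)
  fire out at step 7

3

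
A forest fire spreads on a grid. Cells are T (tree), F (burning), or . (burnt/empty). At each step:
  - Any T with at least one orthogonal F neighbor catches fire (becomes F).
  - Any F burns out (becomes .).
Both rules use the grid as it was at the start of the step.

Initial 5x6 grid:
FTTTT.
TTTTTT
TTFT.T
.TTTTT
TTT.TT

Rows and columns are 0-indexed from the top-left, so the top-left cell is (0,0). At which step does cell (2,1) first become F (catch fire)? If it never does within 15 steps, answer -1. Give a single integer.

Step 1: cell (2,1)='F' (+6 fires, +2 burnt)
  -> target ignites at step 1
Step 2: cell (2,1)='.' (+7 fires, +6 burnt)
Step 3: cell (2,1)='.' (+4 fires, +7 burnt)
Step 4: cell (2,1)='.' (+5 fires, +4 burnt)
Step 5: cell (2,1)='.' (+2 fires, +5 burnt)
Step 6: cell (2,1)='.' (+0 fires, +2 burnt)
  fire out at step 6

1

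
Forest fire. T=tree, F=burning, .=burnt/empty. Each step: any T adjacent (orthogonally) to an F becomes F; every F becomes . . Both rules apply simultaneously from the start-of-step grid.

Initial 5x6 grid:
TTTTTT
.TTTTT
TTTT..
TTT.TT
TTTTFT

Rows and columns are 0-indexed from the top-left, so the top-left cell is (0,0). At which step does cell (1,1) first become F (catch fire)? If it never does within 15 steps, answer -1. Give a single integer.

Step 1: cell (1,1)='T' (+3 fires, +1 burnt)
Step 2: cell (1,1)='T' (+2 fires, +3 burnt)
Step 3: cell (1,1)='T' (+2 fires, +2 burnt)
Step 4: cell (1,1)='T' (+3 fires, +2 burnt)
Step 5: cell (1,1)='T' (+4 fires, +3 burnt)
Step 6: cell (1,1)='F' (+4 fires, +4 burnt)
  -> target ignites at step 6
Step 7: cell (1,1)='.' (+3 fires, +4 burnt)
Step 8: cell (1,1)='.' (+3 fires, +3 burnt)
Step 9: cell (1,1)='.' (+1 fires, +3 burnt)
Step 10: cell (1,1)='.' (+0 fires, +1 burnt)
  fire out at step 10

6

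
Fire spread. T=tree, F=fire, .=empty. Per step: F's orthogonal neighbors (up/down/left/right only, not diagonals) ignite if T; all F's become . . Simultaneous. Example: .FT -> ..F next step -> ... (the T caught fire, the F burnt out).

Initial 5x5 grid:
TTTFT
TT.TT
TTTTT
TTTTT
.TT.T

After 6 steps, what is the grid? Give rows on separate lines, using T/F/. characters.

Step 1: 3 trees catch fire, 1 burn out
  TTF.F
  TT.FT
  TTTTT
  TTTTT
  .TT.T
Step 2: 3 trees catch fire, 3 burn out
  TF...
  TT..F
  TTTFT
  TTTTT
  .TT.T
Step 3: 5 trees catch fire, 3 burn out
  F....
  TF...
  TTF.F
  TTTFT
  .TT.T
Step 4: 4 trees catch fire, 5 burn out
  .....
  F....
  TF...
  TTF.F
  .TT.T
Step 5: 4 trees catch fire, 4 burn out
  .....
  .....
  F....
  TF...
  .TF.F
Step 6: 2 trees catch fire, 4 burn out
  .....
  .....
  .....
  F....
  .F...

.....
.....
.....
F....
.F...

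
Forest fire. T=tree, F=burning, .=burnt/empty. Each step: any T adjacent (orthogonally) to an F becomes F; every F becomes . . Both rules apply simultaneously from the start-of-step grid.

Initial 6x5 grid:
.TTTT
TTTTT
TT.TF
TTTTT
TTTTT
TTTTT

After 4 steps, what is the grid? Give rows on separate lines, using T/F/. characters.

Step 1: 3 trees catch fire, 1 burn out
  .TTTT
  TTTTF
  TT.F.
  TTTTF
  TTTTT
  TTTTT
Step 2: 4 trees catch fire, 3 burn out
  .TTTF
  TTTF.
  TT...
  TTTF.
  TTTTF
  TTTTT
Step 3: 5 trees catch fire, 4 burn out
  .TTF.
  TTF..
  TT...
  TTF..
  TTTF.
  TTTTF
Step 4: 5 trees catch fire, 5 burn out
  .TF..
  TF...
  TT...
  TF...
  TTF..
  TTTF.

.TF..
TF...
TT...
TF...
TTF..
TTTF.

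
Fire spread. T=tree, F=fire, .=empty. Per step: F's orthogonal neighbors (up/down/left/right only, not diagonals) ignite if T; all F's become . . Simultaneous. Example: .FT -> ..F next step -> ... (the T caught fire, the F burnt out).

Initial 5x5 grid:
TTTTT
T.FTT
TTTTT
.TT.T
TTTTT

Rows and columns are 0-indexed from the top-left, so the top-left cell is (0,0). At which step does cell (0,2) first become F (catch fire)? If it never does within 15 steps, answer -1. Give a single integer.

Step 1: cell (0,2)='F' (+3 fires, +1 burnt)
  -> target ignites at step 1
Step 2: cell (0,2)='.' (+6 fires, +3 burnt)
Step 3: cell (0,2)='.' (+6 fires, +6 burnt)
Step 4: cell (0,2)='.' (+4 fires, +6 burnt)
Step 5: cell (0,2)='.' (+2 fires, +4 burnt)
Step 6: cell (0,2)='.' (+0 fires, +2 burnt)
  fire out at step 6

1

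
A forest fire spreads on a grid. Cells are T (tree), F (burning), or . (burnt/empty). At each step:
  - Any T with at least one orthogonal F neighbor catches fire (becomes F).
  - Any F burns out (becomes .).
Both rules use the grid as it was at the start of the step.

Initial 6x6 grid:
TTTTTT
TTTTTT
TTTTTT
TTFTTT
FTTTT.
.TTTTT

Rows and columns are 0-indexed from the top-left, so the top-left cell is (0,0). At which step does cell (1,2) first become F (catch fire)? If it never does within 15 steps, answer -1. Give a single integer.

Step 1: cell (1,2)='T' (+6 fires, +2 burnt)
Step 2: cell (1,2)='F' (+8 fires, +6 burnt)
  -> target ignites at step 2
Step 3: cell (1,2)='.' (+8 fires, +8 burnt)
Step 4: cell (1,2)='.' (+6 fires, +8 burnt)
Step 5: cell (1,2)='.' (+3 fires, +6 burnt)
Step 6: cell (1,2)='.' (+1 fires, +3 burnt)
Step 7: cell (1,2)='.' (+0 fires, +1 burnt)
  fire out at step 7

2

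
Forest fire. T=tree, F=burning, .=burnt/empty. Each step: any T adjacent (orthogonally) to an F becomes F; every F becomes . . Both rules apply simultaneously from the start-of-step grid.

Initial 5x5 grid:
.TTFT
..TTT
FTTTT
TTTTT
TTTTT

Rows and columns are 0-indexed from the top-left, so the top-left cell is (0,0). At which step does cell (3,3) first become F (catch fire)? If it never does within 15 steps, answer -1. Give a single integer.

Step 1: cell (3,3)='T' (+5 fires, +2 burnt)
Step 2: cell (3,3)='T' (+7 fires, +5 burnt)
Step 3: cell (3,3)='F' (+4 fires, +7 burnt)
  -> target ignites at step 3
Step 4: cell (3,3)='.' (+3 fires, +4 burnt)
Step 5: cell (3,3)='.' (+1 fires, +3 burnt)
Step 6: cell (3,3)='.' (+0 fires, +1 burnt)
  fire out at step 6

3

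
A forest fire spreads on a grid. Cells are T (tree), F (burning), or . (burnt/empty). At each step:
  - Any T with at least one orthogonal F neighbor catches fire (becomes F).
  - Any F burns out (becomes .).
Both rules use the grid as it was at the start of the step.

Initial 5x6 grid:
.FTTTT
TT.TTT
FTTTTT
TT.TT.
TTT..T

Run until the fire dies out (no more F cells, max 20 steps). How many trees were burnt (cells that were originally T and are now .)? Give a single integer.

Answer: 21

Derivation:
Step 1: +5 fires, +2 burnt (F count now 5)
Step 2: +4 fires, +5 burnt (F count now 4)
Step 3: +4 fires, +4 burnt (F count now 4)
Step 4: +5 fires, +4 burnt (F count now 5)
Step 5: +3 fires, +5 burnt (F count now 3)
Step 6: +0 fires, +3 burnt (F count now 0)
Fire out after step 6
Initially T: 22, now '.': 29
Total burnt (originally-T cells now '.'): 21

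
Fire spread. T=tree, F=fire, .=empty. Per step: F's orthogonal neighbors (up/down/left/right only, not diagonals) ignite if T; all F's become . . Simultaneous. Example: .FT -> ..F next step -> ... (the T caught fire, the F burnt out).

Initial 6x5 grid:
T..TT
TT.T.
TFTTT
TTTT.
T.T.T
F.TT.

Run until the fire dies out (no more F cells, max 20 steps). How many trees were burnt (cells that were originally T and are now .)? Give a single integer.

Answer: 18

Derivation:
Step 1: +5 fires, +2 burnt (F count now 5)
Step 2: +4 fires, +5 burnt (F count now 4)
Step 3: +5 fires, +4 burnt (F count now 5)
Step 4: +2 fires, +5 burnt (F count now 2)
Step 5: +2 fires, +2 burnt (F count now 2)
Step 6: +0 fires, +2 burnt (F count now 0)
Fire out after step 6
Initially T: 19, now '.': 29
Total burnt (originally-T cells now '.'): 18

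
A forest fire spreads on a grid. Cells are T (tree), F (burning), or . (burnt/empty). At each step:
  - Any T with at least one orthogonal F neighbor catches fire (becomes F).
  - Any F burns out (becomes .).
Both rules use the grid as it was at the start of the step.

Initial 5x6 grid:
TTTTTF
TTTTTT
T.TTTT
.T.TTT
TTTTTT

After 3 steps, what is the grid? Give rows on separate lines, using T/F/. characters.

Step 1: 2 trees catch fire, 1 burn out
  TTTTF.
  TTTTTF
  T.TTTT
  .T.TTT
  TTTTTT
Step 2: 3 trees catch fire, 2 burn out
  TTTF..
  TTTTF.
  T.TTTF
  .T.TTT
  TTTTTT
Step 3: 4 trees catch fire, 3 burn out
  TTF...
  TTTF..
  T.TTF.
  .T.TTF
  TTTTTT

TTF...
TTTF..
T.TTF.
.T.TTF
TTTTTT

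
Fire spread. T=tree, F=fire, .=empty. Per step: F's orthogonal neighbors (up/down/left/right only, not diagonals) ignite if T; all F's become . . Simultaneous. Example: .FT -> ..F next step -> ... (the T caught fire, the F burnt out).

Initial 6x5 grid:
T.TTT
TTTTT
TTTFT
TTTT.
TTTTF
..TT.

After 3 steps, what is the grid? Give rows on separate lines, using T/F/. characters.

Step 1: 5 trees catch fire, 2 burn out
  T.TTT
  TTTFT
  TTF.F
  TTTF.
  TTTF.
  ..TT.
Step 2: 7 trees catch fire, 5 burn out
  T.TFT
  TTF.F
  TF...
  TTF..
  TTF..
  ..TF.
Step 3: 7 trees catch fire, 7 burn out
  T.F.F
  TF...
  F....
  TF...
  TF...
  ..F..

T.F.F
TF...
F....
TF...
TF...
..F..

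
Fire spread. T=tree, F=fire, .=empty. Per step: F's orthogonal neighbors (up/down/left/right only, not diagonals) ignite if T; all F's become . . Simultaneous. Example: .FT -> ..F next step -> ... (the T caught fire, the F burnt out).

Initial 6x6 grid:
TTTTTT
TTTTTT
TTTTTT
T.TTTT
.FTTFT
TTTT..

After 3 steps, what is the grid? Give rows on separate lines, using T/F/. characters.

Step 1: 5 trees catch fire, 2 burn out
  TTTTTT
  TTTTTT
  TTTTTT
  T.TTFT
  ..FF.F
  TFTT..
Step 2: 7 trees catch fire, 5 burn out
  TTTTTT
  TTTTTT
  TTTTFT
  T.FF.F
  ......
  F.FF..
Step 3: 4 trees catch fire, 7 burn out
  TTTTTT
  TTTTFT
  TTFF.F
  T.....
  ......
  ......

TTTTTT
TTTTFT
TTFF.F
T.....
......
......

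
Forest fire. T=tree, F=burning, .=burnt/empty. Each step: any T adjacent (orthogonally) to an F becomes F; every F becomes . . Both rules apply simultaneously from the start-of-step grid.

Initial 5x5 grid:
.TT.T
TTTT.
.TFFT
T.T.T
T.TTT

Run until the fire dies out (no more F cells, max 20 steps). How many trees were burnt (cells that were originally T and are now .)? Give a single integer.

Answer: 13

Derivation:
Step 1: +5 fires, +2 burnt (F count now 5)
Step 2: +4 fires, +5 burnt (F count now 4)
Step 3: +4 fires, +4 burnt (F count now 4)
Step 4: +0 fires, +4 burnt (F count now 0)
Fire out after step 4
Initially T: 16, now '.': 22
Total burnt (originally-T cells now '.'): 13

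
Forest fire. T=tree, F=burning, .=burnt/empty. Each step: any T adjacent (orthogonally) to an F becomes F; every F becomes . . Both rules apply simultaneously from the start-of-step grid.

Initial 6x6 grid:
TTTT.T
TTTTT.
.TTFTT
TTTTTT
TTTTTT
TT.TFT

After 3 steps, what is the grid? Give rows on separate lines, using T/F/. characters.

Step 1: 7 trees catch fire, 2 burn out
  TTTT.T
  TTTFT.
  .TF.FT
  TTTFTT
  TTTTFT
  TT.F.F
Step 2: 9 trees catch fire, 7 burn out
  TTTF.T
  TTF.F.
  .F...F
  TTF.FT
  TTTF.F
  TT....
Step 3: 5 trees catch fire, 9 burn out
  TTF..T
  TF....
  ......
  TF...F
  TTF...
  TT....

TTF..T
TF....
......
TF...F
TTF...
TT....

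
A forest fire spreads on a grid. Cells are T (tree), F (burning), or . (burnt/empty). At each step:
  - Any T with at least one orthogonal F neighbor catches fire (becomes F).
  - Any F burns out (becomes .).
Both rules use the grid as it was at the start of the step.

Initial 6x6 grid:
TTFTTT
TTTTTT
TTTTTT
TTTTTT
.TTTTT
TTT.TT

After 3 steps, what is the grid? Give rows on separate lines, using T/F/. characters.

Step 1: 3 trees catch fire, 1 burn out
  TF.FTT
  TTFTTT
  TTTTTT
  TTTTTT
  .TTTTT
  TTT.TT
Step 2: 5 trees catch fire, 3 burn out
  F...FT
  TF.FTT
  TTFTTT
  TTTTTT
  .TTTTT
  TTT.TT
Step 3: 6 trees catch fire, 5 burn out
  .....F
  F...FT
  TF.FTT
  TTFTTT
  .TTTTT
  TTT.TT

.....F
F...FT
TF.FTT
TTFTTT
.TTTTT
TTT.TT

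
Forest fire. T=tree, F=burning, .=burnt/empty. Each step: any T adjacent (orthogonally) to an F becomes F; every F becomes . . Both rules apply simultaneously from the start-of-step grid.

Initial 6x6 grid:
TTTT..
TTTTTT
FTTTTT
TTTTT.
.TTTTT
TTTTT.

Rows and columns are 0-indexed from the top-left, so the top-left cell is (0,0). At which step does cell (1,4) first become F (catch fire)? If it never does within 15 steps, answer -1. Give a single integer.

Step 1: cell (1,4)='T' (+3 fires, +1 burnt)
Step 2: cell (1,4)='T' (+4 fires, +3 burnt)
Step 3: cell (1,4)='T' (+5 fires, +4 burnt)
Step 4: cell (1,4)='T' (+6 fires, +5 burnt)
Step 5: cell (1,4)='F' (+7 fires, +6 burnt)
  -> target ignites at step 5
Step 6: cell (1,4)='.' (+3 fires, +7 burnt)
Step 7: cell (1,4)='.' (+2 fires, +3 burnt)
Step 8: cell (1,4)='.' (+0 fires, +2 burnt)
  fire out at step 8

5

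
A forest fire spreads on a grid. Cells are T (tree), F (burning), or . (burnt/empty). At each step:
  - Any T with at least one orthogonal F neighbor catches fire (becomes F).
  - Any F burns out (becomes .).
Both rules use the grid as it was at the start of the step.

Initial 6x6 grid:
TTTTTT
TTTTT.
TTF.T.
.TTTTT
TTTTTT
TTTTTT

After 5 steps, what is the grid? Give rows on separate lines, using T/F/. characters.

Step 1: 3 trees catch fire, 1 burn out
  TTTTTT
  TTFTT.
  TF..T.
  .TFTTT
  TTTTTT
  TTTTTT
Step 2: 7 trees catch fire, 3 burn out
  TTFTTT
  TF.FT.
  F...T.
  .F.FTT
  TTFTTT
  TTTTTT
Step 3: 8 trees catch fire, 7 burn out
  TF.FTT
  F...F.
  ....T.
  ....FT
  TF.FTT
  TTFTTT
Step 4: 8 trees catch fire, 8 burn out
  F...FT
  ......
  ....F.
  .....F
  F...FT
  TF.FTT
Step 5: 4 trees catch fire, 8 burn out
  .....F
  ......
  ......
  ......
  .....F
  F...FT

.....F
......
......
......
.....F
F...FT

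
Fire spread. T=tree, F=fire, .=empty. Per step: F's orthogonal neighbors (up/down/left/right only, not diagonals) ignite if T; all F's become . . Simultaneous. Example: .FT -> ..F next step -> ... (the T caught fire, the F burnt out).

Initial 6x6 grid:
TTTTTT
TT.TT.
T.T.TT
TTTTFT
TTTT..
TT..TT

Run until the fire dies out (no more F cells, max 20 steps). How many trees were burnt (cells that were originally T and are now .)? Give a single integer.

Answer: 25

Derivation:
Step 1: +3 fires, +1 burnt (F count now 3)
Step 2: +4 fires, +3 burnt (F count now 4)
Step 3: +5 fires, +4 burnt (F count now 5)
Step 4: +4 fires, +5 burnt (F count now 4)
Step 5: +4 fires, +4 burnt (F count now 4)
Step 6: +3 fires, +4 burnt (F count now 3)
Step 7: +2 fires, +3 burnt (F count now 2)
Step 8: +0 fires, +2 burnt (F count now 0)
Fire out after step 8
Initially T: 27, now '.': 34
Total burnt (originally-T cells now '.'): 25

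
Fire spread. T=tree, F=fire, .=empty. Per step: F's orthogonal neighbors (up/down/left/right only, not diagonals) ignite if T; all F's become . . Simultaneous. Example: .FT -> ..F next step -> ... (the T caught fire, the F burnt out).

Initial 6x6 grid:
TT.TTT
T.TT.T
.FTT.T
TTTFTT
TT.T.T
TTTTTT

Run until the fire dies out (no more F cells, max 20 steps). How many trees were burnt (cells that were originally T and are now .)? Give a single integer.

Answer: 24

Derivation:
Step 1: +6 fires, +2 burnt (F count now 6)
Step 2: +6 fires, +6 burnt (F count now 6)
Step 3: +7 fires, +6 burnt (F count now 7)
Step 4: +4 fires, +7 burnt (F count now 4)
Step 5: +1 fires, +4 burnt (F count now 1)
Step 6: +0 fires, +1 burnt (F count now 0)
Fire out after step 6
Initially T: 27, now '.': 33
Total burnt (originally-T cells now '.'): 24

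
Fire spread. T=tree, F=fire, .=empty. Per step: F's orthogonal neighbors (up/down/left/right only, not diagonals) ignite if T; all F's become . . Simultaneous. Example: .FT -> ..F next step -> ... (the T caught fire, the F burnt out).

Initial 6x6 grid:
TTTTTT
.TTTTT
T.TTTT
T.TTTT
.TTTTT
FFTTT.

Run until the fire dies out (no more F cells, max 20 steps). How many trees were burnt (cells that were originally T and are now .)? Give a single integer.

Answer: 27

Derivation:
Step 1: +2 fires, +2 burnt (F count now 2)
Step 2: +2 fires, +2 burnt (F count now 2)
Step 3: +3 fires, +2 burnt (F count now 3)
Step 4: +3 fires, +3 burnt (F count now 3)
Step 5: +4 fires, +3 burnt (F count now 4)
Step 6: +5 fires, +4 burnt (F count now 5)
Step 7: +4 fires, +5 burnt (F count now 4)
Step 8: +3 fires, +4 burnt (F count now 3)
Step 9: +1 fires, +3 burnt (F count now 1)
Step 10: +0 fires, +1 burnt (F count now 0)
Fire out after step 10
Initially T: 29, now '.': 34
Total burnt (originally-T cells now '.'): 27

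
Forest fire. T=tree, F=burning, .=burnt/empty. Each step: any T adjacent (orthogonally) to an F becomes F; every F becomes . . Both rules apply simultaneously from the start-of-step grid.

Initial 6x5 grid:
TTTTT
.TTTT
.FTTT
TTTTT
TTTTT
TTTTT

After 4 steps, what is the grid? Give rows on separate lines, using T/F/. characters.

Step 1: 3 trees catch fire, 1 burn out
  TTTTT
  .FTTT
  ..FTT
  TFTTT
  TTTTT
  TTTTT
Step 2: 6 trees catch fire, 3 burn out
  TFTTT
  ..FTT
  ...FT
  F.FTT
  TFTTT
  TTTTT
Step 3: 8 trees catch fire, 6 burn out
  F.FTT
  ...FT
  ....F
  ...FT
  F.FTT
  TFTTT
Step 4: 6 trees catch fire, 8 burn out
  ...FT
  ....F
  .....
  ....F
  ...FT
  F.FTT

...FT
....F
.....
....F
...FT
F.FTT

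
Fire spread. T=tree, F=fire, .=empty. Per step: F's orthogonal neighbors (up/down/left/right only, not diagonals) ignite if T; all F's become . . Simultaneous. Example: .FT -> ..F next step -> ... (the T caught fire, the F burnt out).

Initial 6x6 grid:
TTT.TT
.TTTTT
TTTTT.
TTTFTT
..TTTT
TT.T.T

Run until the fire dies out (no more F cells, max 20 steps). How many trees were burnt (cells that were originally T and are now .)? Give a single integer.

Step 1: +4 fires, +1 burnt (F count now 4)
Step 2: +8 fires, +4 burnt (F count now 8)
Step 3: +5 fires, +8 burnt (F count now 5)
Step 4: +6 fires, +5 burnt (F count now 6)
Step 5: +2 fires, +6 burnt (F count now 2)
Step 6: +1 fires, +2 burnt (F count now 1)
Step 7: +0 fires, +1 burnt (F count now 0)
Fire out after step 7
Initially T: 28, now '.': 34
Total burnt (originally-T cells now '.'): 26

Answer: 26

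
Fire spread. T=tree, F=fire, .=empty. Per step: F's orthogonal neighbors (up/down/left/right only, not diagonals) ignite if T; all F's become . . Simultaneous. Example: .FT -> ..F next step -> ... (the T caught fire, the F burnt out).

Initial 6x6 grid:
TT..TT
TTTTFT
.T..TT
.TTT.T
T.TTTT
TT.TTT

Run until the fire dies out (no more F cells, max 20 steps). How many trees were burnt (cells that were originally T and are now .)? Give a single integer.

Answer: 23

Derivation:
Step 1: +4 fires, +1 burnt (F count now 4)
Step 2: +3 fires, +4 burnt (F count now 3)
Step 3: +2 fires, +3 burnt (F count now 2)
Step 4: +4 fires, +2 burnt (F count now 4)
Step 5: +4 fires, +4 burnt (F count now 4)
Step 6: +3 fires, +4 burnt (F count now 3)
Step 7: +3 fires, +3 burnt (F count now 3)
Step 8: +0 fires, +3 burnt (F count now 0)
Fire out after step 8
Initially T: 26, now '.': 33
Total burnt (originally-T cells now '.'): 23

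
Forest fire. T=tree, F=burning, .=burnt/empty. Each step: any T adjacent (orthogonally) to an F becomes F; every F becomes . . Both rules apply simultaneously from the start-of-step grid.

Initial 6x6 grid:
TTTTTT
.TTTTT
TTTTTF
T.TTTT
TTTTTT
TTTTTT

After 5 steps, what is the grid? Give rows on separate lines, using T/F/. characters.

Step 1: 3 trees catch fire, 1 burn out
  TTTTTT
  .TTTTF
  TTTTF.
  T.TTTF
  TTTTTT
  TTTTTT
Step 2: 5 trees catch fire, 3 burn out
  TTTTTF
  .TTTF.
  TTTF..
  T.TTF.
  TTTTTF
  TTTTTT
Step 3: 6 trees catch fire, 5 burn out
  TTTTF.
  .TTF..
  TTF...
  T.TF..
  TTTTF.
  TTTTTF
Step 4: 6 trees catch fire, 6 burn out
  TTTF..
  .TF...
  TF....
  T.F...
  TTTF..
  TTTTF.
Step 5: 5 trees catch fire, 6 burn out
  TTF...
  .F....
  F.....
  T.....
  TTF...
  TTTF..

TTF...
.F....
F.....
T.....
TTF...
TTTF..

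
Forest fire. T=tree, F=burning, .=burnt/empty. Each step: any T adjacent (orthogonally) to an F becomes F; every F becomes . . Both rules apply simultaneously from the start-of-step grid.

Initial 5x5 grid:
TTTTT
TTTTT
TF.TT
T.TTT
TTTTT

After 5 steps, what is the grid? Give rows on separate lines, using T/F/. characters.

Step 1: 2 trees catch fire, 1 burn out
  TTTTT
  TFTTT
  F..TT
  T.TTT
  TTTTT
Step 2: 4 trees catch fire, 2 burn out
  TFTTT
  F.FTT
  ...TT
  F.TTT
  TTTTT
Step 3: 4 trees catch fire, 4 burn out
  F.FTT
  ...FT
  ...TT
  ..TTT
  FTTTT
Step 4: 4 trees catch fire, 4 burn out
  ...FT
  ....F
  ...FT
  ..TTT
  .FTTT
Step 5: 4 trees catch fire, 4 burn out
  ....F
  .....
  ....F
  ..TFT
  ..FTT

....F
.....
....F
..TFT
..FTT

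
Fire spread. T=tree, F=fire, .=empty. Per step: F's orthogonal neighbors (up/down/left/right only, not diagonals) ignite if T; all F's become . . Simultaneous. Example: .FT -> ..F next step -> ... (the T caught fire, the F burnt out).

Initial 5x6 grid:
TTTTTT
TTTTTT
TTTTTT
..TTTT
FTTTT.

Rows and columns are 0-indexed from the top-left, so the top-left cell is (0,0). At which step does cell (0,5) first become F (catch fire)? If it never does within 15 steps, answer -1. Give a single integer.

Step 1: cell (0,5)='T' (+1 fires, +1 burnt)
Step 2: cell (0,5)='T' (+1 fires, +1 burnt)
Step 3: cell (0,5)='T' (+2 fires, +1 burnt)
Step 4: cell (0,5)='T' (+3 fires, +2 burnt)
Step 5: cell (0,5)='T' (+4 fires, +3 burnt)
Step 6: cell (0,5)='T' (+6 fires, +4 burnt)
Step 7: cell (0,5)='T' (+5 fires, +6 burnt)
Step 8: cell (0,5)='T' (+3 fires, +5 burnt)
Step 9: cell (0,5)='F' (+1 fires, +3 burnt)
  -> target ignites at step 9
Step 10: cell (0,5)='.' (+0 fires, +1 burnt)
  fire out at step 10

9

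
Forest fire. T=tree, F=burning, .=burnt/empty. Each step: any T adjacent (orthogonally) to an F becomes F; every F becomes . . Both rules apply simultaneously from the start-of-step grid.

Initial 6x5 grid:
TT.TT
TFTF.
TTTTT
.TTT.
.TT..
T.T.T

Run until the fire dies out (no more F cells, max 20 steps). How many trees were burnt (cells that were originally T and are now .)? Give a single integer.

Answer: 17

Derivation:
Step 1: +6 fires, +2 burnt (F count now 6)
Step 2: +7 fires, +6 burnt (F count now 7)
Step 3: +2 fires, +7 burnt (F count now 2)
Step 4: +1 fires, +2 burnt (F count now 1)
Step 5: +1 fires, +1 burnt (F count now 1)
Step 6: +0 fires, +1 burnt (F count now 0)
Fire out after step 6
Initially T: 19, now '.': 28
Total burnt (originally-T cells now '.'): 17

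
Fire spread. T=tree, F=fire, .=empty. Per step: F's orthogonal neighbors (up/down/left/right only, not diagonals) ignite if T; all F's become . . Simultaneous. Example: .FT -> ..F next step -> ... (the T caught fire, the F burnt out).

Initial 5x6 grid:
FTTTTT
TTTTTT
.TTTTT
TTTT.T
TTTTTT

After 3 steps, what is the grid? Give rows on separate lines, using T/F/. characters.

Step 1: 2 trees catch fire, 1 burn out
  .FTTTT
  FTTTTT
  .TTTTT
  TTTT.T
  TTTTTT
Step 2: 2 trees catch fire, 2 burn out
  ..FTTT
  .FTTTT
  .TTTTT
  TTTT.T
  TTTTTT
Step 3: 3 trees catch fire, 2 burn out
  ...FTT
  ..FTTT
  .FTTTT
  TTTT.T
  TTTTTT

...FTT
..FTTT
.FTTTT
TTTT.T
TTTTTT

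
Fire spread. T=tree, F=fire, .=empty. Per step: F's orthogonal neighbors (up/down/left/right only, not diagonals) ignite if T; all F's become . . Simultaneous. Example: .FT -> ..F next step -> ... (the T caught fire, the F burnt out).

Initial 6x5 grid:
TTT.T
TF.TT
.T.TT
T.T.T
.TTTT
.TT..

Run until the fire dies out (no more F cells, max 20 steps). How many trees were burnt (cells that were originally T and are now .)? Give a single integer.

Answer: 5

Derivation:
Step 1: +3 fires, +1 burnt (F count now 3)
Step 2: +2 fires, +3 burnt (F count now 2)
Step 3: +0 fires, +2 burnt (F count now 0)
Fire out after step 3
Initially T: 19, now '.': 16
Total burnt (originally-T cells now '.'): 5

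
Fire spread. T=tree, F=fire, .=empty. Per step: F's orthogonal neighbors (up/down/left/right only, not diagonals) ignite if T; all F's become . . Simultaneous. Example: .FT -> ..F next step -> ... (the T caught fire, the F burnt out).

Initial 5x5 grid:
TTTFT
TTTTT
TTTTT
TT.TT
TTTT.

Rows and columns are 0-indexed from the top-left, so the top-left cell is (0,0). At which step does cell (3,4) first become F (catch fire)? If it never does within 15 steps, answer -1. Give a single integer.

Step 1: cell (3,4)='T' (+3 fires, +1 burnt)
Step 2: cell (3,4)='T' (+4 fires, +3 burnt)
Step 3: cell (3,4)='T' (+5 fires, +4 burnt)
Step 4: cell (3,4)='F' (+4 fires, +5 burnt)
  -> target ignites at step 4
Step 5: cell (3,4)='.' (+3 fires, +4 burnt)
Step 6: cell (3,4)='.' (+2 fires, +3 burnt)
Step 7: cell (3,4)='.' (+1 fires, +2 burnt)
Step 8: cell (3,4)='.' (+0 fires, +1 burnt)
  fire out at step 8

4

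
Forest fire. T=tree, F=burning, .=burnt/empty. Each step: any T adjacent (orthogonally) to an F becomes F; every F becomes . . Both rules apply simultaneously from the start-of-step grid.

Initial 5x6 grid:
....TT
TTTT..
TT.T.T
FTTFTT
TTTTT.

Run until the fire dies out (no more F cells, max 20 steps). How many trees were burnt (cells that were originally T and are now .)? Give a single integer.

Answer: 17

Derivation:
Step 1: +7 fires, +2 burnt (F count now 7)
Step 2: +7 fires, +7 burnt (F count now 7)
Step 3: +3 fires, +7 burnt (F count now 3)
Step 4: +0 fires, +3 burnt (F count now 0)
Fire out after step 4
Initially T: 19, now '.': 28
Total burnt (originally-T cells now '.'): 17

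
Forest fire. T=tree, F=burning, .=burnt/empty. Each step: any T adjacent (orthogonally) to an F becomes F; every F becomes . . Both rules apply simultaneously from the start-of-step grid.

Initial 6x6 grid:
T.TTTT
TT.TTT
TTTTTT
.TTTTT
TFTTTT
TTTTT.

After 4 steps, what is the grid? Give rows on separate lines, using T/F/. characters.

Step 1: 4 trees catch fire, 1 burn out
  T.TTTT
  TT.TTT
  TTTTTT
  .FTTTT
  F.FTTT
  TFTTT.
Step 2: 5 trees catch fire, 4 burn out
  T.TTTT
  TT.TTT
  TFTTTT
  ..FTTT
  ...FTT
  F.FTT.
Step 3: 6 trees catch fire, 5 burn out
  T.TTTT
  TF.TTT
  F.FTTT
  ...FTT
  ....FT
  ...FT.
Step 4: 5 trees catch fire, 6 burn out
  T.TTTT
  F..TTT
  ...FTT
  ....FT
  .....F
  ....F.

T.TTTT
F..TTT
...FTT
....FT
.....F
....F.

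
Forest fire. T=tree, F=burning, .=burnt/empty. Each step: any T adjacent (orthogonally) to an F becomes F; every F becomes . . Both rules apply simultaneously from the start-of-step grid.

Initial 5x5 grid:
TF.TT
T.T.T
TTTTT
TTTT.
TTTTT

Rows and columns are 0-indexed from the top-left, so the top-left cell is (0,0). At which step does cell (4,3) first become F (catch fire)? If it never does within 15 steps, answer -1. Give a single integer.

Step 1: cell (4,3)='T' (+1 fires, +1 burnt)
Step 2: cell (4,3)='T' (+1 fires, +1 burnt)
Step 3: cell (4,3)='T' (+1 fires, +1 burnt)
Step 4: cell (4,3)='T' (+2 fires, +1 burnt)
Step 5: cell (4,3)='T' (+3 fires, +2 burnt)
Step 6: cell (4,3)='T' (+4 fires, +3 burnt)
Step 7: cell (4,3)='T' (+3 fires, +4 burnt)
Step 8: cell (4,3)='F' (+2 fires, +3 burnt)
  -> target ignites at step 8
Step 9: cell (4,3)='.' (+2 fires, +2 burnt)
Step 10: cell (4,3)='.' (+1 fires, +2 burnt)
Step 11: cell (4,3)='.' (+0 fires, +1 burnt)
  fire out at step 11

8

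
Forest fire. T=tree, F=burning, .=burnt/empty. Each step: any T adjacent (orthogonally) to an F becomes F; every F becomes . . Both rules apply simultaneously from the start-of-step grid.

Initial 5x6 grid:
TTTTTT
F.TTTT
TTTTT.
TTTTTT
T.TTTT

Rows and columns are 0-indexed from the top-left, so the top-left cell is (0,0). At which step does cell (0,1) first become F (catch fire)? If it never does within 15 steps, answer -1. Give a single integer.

Step 1: cell (0,1)='T' (+2 fires, +1 burnt)
Step 2: cell (0,1)='F' (+3 fires, +2 burnt)
  -> target ignites at step 2
Step 3: cell (0,1)='.' (+4 fires, +3 burnt)
Step 4: cell (0,1)='.' (+4 fires, +4 burnt)
Step 5: cell (0,1)='.' (+5 fires, +4 burnt)
Step 6: cell (0,1)='.' (+4 fires, +5 burnt)
Step 7: cell (0,1)='.' (+3 fires, +4 burnt)
Step 8: cell (0,1)='.' (+1 fires, +3 burnt)
Step 9: cell (0,1)='.' (+0 fires, +1 burnt)
  fire out at step 9

2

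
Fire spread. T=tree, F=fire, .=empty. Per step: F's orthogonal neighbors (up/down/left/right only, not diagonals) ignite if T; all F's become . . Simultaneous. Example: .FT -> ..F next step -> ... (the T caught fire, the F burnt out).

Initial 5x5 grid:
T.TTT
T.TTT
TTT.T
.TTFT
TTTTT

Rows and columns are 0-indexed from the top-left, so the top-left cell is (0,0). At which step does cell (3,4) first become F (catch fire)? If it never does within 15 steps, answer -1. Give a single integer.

Step 1: cell (3,4)='F' (+3 fires, +1 burnt)
  -> target ignites at step 1
Step 2: cell (3,4)='.' (+5 fires, +3 burnt)
Step 3: cell (3,4)='.' (+4 fires, +5 burnt)
Step 4: cell (3,4)='.' (+5 fires, +4 burnt)
Step 5: cell (3,4)='.' (+2 fires, +5 burnt)
Step 6: cell (3,4)='.' (+1 fires, +2 burnt)
Step 7: cell (3,4)='.' (+0 fires, +1 burnt)
  fire out at step 7

1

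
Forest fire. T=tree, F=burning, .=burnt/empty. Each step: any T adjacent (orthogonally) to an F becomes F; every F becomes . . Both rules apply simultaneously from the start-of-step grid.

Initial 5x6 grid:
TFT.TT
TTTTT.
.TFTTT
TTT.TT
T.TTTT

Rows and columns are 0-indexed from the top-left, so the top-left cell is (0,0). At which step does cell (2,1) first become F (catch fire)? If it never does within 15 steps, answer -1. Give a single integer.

Step 1: cell (2,1)='F' (+7 fires, +2 burnt)
  -> target ignites at step 1
Step 2: cell (2,1)='.' (+5 fires, +7 burnt)
Step 3: cell (2,1)='.' (+5 fires, +5 burnt)
Step 4: cell (2,1)='.' (+4 fires, +5 burnt)
Step 5: cell (2,1)='.' (+2 fires, +4 burnt)
Step 6: cell (2,1)='.' (+0 fires, +2 burnt)
  fire out at step 6

1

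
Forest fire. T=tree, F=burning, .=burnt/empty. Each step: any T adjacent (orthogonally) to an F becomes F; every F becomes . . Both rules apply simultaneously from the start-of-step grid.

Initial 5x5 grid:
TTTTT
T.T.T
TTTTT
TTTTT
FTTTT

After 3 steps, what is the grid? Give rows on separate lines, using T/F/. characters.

Step 1: 2 trees catch fire, 1 burn out
  TTTTT
  T.T.T
  TTTTT
  FTTTT
  .FTTT
Step 2: 3 trees catch fire, 2 burn out
  TTTTT
  T.T.T
  FTTTT
  .FTTT
  ..FTT
Step 3: 4 trees catch fire, 3 burn out
  TTTTT
  F.T.T
  .FTTT
  ..FTT
  ...FT

TTTTT
F.T.T
.FTTT
..FTT
...FT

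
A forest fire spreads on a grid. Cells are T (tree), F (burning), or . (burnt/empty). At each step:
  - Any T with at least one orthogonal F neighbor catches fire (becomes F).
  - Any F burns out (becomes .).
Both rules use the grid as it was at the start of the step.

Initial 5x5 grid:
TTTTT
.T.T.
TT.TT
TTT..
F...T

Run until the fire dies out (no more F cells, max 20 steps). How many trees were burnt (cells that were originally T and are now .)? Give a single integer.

Step 1: +1 fires, +1 burnt (F count now 1)
Step 2: +2 fires, +1 burnt (F count now 2)
Step 3: +2 fires, +2 burnt (F count now 2)
Step 4: +1 fires, +2 burnt (F count now 1)
Step 5: +1 fires, +1 burnt (F count now 1)
Step 6: +2 fires, +1 burnt (F count now 2)
Step 7: +1 fires, +2 burnt (F count now 1)
Step 8: +2 fires, +1 burnt (F count now 2)
Step 9: +1 fires, +2 burnt (F count now 1)
Step 10: +1 fires, +1 burnt (F count now 1)
Step 11: +0 fires, +1 burnt (F count now 0)
Fire out after step 11
Initially T: 15, now '.': 24
Total burnt (originally-T cells now '.'): 14

Answer: 14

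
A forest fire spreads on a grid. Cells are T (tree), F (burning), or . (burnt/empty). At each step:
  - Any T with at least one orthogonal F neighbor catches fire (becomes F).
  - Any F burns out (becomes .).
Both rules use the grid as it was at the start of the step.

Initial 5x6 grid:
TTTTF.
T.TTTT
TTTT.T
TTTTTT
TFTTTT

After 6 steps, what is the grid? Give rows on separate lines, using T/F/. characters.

Step 1: 5 trees catch fire, 2 burn out
  TTTF..
  T.TTFT
  TTTT.T
  TFTTTT
  F.FTTT
Step 2: 7 trees catch fire, 5 burn out
  TTF...
  T.TF.F
  TFTT.T
  F.FTTT
  ...FTT
Step 3: 8 trees catch fire, 7 burn out
  TF....
  T.F...
  F.FF.F
  ...FTT
  ....FT
Step 4: 5 trees catch fire, 8 burn out
  F.....
  F.....
  ......
  ....FF
  .....F
Step 5: 0 trees catch fire, 5 burn out
  ......
  ......
  ......
  ......
  ......
Step 6: 0 trees catch fire, 0 burn out
  ......
  ......
  ......
  ......
  ......

......
......
......
......
......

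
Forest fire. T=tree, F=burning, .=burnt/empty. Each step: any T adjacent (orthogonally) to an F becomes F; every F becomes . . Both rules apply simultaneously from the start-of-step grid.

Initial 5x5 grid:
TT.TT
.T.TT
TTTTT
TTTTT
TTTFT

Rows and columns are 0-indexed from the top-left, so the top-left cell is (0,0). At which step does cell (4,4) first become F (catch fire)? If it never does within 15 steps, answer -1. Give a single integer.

Step 1: cell (4,4)='F' (+3 fires, +1 burnt)
  -> target ignites at step 1
Step 2: cell (4,4)='.' (+4 fires, +3 burnt)
Step 3: cell (4,4)='.' (+5 fires, +4 burnt)
Step 4: cell (4,4)='.' (+4 fires, +5 burnt)
Step 5: cell (4,4)='.' (+3 fires, +4 burnt)
Step 6: cell (4,4)='.' (+1 fires, +3 burnt)
Step 7: cell (4,4)='.' (+1 fires, +1 burnt)
Step 8: cell (4,4)='.' (+0 fires, +1 burnt)
  fire out at step 8

1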